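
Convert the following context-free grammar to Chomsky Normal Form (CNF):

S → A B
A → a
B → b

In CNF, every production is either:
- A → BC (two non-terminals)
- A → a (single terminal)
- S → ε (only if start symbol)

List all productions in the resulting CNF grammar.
The grammar has no ε-productions or unit productions to eliminate.
S → A B is already in CNF (two non-terminals) – keep it.
A → a is already in CNF (single terminal) – keep it.
B → b is already in CNF (single terminal) – keep it.
Resulting CNF grammar (3 productions): A → a; B → b; S → A B

Final answer: A → a; B → b; S → A B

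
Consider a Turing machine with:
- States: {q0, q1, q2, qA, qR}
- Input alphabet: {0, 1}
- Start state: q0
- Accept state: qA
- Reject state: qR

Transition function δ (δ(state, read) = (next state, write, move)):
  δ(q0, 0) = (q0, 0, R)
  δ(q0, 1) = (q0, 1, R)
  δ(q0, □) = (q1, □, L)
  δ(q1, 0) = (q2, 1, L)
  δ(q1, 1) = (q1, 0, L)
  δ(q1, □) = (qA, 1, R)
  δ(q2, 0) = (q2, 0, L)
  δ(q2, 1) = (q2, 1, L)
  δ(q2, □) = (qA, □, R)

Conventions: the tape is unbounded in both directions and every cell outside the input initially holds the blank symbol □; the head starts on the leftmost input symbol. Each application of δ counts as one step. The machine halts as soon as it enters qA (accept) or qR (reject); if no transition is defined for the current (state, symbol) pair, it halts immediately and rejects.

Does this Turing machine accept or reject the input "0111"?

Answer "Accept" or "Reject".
Step 0: [q0]0111 (head at position 0)
Step 1: δ(q0, 0) = (q0, 0, R)  ⊢  0[q0]111 (head at position 1)
Step 2: δ(q0, 1) = (q0, 1, R)  ⊢  01[q0]11 (head at position 2)
Step 3: δ(q0, 1) = (q0, 1, R)  ⊢  011[q0]1 (head at position 3)
Step 4: δ(q0, 1) = (q0, 1, R)  ⊢  0111[q0]□ (head at position 4)
Step 5: δ(q0, □) = (q1, □, L)  ⊢  011[q1]1□ (head at position 3)
Step 6: δ(q1, 1) = (q1, 0, L)  ⊢  01[q1]10□ (head at position 2)
Step 7: δ(q1, 1) = (q1, 0, L)  ⊢  0[q1]100□ (head at position 1)
Step 8: δ(q1, 1) = (q1, 0, L)  ⊢  [q1]0000□ (head at position 0)
Step 9: δ(q1, 0) = (q2, 1, L)  ⊢  [q2]□1000□ (head at position -1)
Step 10: δ(q2, □) = (qA, □, R)  ⊢  □[qA]1000□ (head at position 0)
The machine is in qA, so it halts and accepts.

Final answer: Accept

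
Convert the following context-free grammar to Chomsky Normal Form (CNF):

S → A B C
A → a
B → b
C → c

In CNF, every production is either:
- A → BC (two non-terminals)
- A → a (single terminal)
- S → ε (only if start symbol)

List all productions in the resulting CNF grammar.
The grammar has no ε-productions or unit productions to eliminate.
A → a is already in CNF (single terminal) – keep it.
B → b is already in CNF (single terminal) – keep it.
C → c is already in CNF (single terminal) – keep it.
S → A B C has 3 symbols on the right: break it into binary productions S → A X0, X0 → B C.
Resulting CNF grammar (5 productions): A → a; B → b; C → c; S → A X0; X0 → B C

Final answer: A → a; B → b; C → c; S → A X0; X0 → B C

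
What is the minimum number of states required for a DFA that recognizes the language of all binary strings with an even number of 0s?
Language: binary strings with an even number of 0s
Lower bound (Myhill–Nerode): the prefixes ε, 0 are pairwise distinguishable:
  ε vs 0: suffix ε distinguishes them (ε has zero 0s (accepted), 0 has one 0 (rejected))
So any DFA needs at least 2 states.
Upper bound: a DFA with 2 states exists (one state per class above).
Minimum states: 2

Final answer: 2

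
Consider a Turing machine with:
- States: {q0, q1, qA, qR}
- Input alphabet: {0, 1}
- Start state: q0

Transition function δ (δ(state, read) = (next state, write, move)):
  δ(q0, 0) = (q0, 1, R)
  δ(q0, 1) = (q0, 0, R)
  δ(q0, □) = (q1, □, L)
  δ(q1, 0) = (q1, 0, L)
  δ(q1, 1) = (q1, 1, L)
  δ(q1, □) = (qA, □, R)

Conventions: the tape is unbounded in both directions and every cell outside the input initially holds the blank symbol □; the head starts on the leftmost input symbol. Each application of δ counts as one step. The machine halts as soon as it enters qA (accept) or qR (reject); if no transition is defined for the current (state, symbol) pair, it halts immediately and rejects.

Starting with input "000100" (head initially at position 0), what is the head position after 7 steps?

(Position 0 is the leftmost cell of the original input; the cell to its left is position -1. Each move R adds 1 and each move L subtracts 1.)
Step 0: [q0]000100 (head at position 0)
Step 1: δ(q0, 0) = (q0, 1, R)  ⊢  1[q0]00100 (head at position 1)
Step 2: δ(q0, 0) = (q0, 1, R)  ⊢  11[q0]0100 (head at position 2)
Step 3: δ(q0, 0) = (q0, 1, R)  ⊢  111[q0]100 (head at position 3)
Step 4: δ(q0, 1) = (q0, 0, R)  ⊢  1110[q0]00 (head at position 4)
Step 5: δ(q0, 0) = (q0, 1, R)  ⊢  11101[q0]0 (head at position 5)
Step 6: δ(q0, 0) = (q0, 1, R)  ⊢  111011[q0]□ (head at position 6)
Step 7: δ(q0, □) = (q1, □, L)  ⊢  11101[q1]1□ (head at position 5)
Head position after 7 steps: 5

Final answer: Position 5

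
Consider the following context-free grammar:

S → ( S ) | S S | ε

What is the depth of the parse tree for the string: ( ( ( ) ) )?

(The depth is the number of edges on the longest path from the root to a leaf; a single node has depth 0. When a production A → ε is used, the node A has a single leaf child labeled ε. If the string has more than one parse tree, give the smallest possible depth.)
The string is 3 nested pairs. The shallowest parse tree applies S → ( S ) 3 times (one node per nested pair, each a child of the previous) and then S → ε in the middle.
S nodes at depths 0..3, ε leaf at depth 4; parentheses leaves are at depths 1..3.
(Using S → S S with an S → ε child anywhere only adds levels, so it cannot give a shallower tree.)
Depth = 4.

Final answer: 4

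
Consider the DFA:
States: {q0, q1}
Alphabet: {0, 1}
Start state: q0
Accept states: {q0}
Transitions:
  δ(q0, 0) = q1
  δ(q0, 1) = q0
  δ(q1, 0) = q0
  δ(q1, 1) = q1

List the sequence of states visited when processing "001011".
Starting at q0
Read '0': q0 -> q1
Read '0': q1 -> q0
Read '1': q0 -> q0
Read '0': q0 -> q1
Read '1': q1 -> q1
Read '1': q1 -> q1

Final answer: q0 -> q1 -> q0 -> q0 -> q1 -> q1 -> q1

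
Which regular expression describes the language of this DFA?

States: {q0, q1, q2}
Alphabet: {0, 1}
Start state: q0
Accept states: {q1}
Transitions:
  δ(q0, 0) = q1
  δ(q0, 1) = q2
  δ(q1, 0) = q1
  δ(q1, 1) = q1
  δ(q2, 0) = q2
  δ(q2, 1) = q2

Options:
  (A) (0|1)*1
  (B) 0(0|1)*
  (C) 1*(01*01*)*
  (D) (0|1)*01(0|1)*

Testing sample strings against the DFA:
  '1100' -> rejected
  '10' -> rejected
  '01011' -> accepted
  '101' -> rejected
Checking each option for a counterexample:
  (A) (0|1)*1: '0' is accepted by the DFA but does not match the regex → eliminated
  (B) 0(0|1)*: agrees with the DFA on all strings of length ≤ 4
  (C) 1*(01*01*)*: ε is rejected by the DFA but matches the regex → eliminated
  (D) (0|1)*01(0|1)*: '0' is accepted by the DFA but does not match the regex → eliminated
Only (B) 0(0|1)* is consistent with the DFA.

Final answer: (B) 0(0|1)*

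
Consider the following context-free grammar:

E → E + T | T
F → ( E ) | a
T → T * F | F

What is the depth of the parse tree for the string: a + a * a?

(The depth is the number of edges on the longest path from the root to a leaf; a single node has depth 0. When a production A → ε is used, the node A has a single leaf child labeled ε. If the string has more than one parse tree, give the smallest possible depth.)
The grammar is unambiguous; the parse tree of a + a * a is:
E → E + T at the root (depth 0).
  Left E (depth 1) → T (2) → F (3) → a (4).
  Right T (depth 1) → T * F; that T (2) → F (3) → a (4); F (2) → a (3).
The longest root-to-leaf paths have 4 edges.
Depth = 4.

Final answer: 4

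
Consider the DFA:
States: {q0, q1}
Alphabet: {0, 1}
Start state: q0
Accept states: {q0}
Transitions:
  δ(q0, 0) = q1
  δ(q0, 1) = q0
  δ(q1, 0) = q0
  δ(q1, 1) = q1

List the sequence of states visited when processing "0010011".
Starting at q0
Read '0': q0 -> q1
Read '0': q1 -> q0
Read '1': q0 -> q0
Read '0': q0 -> q1
Read '0': q1 -> q0
Read '1': q0 -> q0
Read '1': q0 -> q0

Final answer: q0 -> q1 -> q0 -> q0 -> q1 -> q0 -> q0 -> q0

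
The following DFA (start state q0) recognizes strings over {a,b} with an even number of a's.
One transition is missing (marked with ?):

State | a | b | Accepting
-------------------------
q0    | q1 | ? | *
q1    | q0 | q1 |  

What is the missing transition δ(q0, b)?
q0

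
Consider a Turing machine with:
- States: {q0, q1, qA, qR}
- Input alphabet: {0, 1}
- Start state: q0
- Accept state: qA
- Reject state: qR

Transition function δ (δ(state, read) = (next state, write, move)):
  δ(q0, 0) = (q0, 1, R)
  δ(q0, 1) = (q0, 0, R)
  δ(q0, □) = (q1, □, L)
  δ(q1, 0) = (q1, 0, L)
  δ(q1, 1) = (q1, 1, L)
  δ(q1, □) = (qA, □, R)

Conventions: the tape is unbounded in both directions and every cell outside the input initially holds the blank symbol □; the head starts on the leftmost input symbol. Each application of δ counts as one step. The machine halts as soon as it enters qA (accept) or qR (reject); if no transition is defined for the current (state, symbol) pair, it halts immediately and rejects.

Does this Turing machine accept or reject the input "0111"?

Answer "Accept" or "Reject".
Step 0: [q0]0111 (head at position 0)
Step 1: δ(q0, 0) = (q0, 1, R)  ⊢  1[q0]111 (head at position 1)
Step 2: δ(q0, 1) = (q0, 0, R)  ⊢  10[q0]11 (head at position 2)
Step 3: δ(q0, 1) = (q0, 0, R)  ⊢  100[q0]1 (head at position 3)
Step 4: δ(q0, 1) = (q0, 0, R)  ⊢  1000[q0]□ (head at position 4)
Step 5: δ(q0, □) = (q1, □, L)  ⊢  100[q1]0□ (head at position 3)
Step 6: δ(q1, 0) = (q1, 0, L)  ⊢  10[q1]00□ (head at position 2)
Step 7: δ(q1, 0) = (q1, 0, L)  ⊢  1[q1]000□ (head at position 1)
Step 8: δ(q1, 0) = (q1, 0, L)  ⊢  [q1]1000□ (head at position 0)
Step 9: δ(q1, 1) = (q1, 1, L)  ⊢  [q1]□1000□ (head at position -1)
Step 10: δ(q1, □) = (qA, □, R)  ⊢  □[qA]1000□ (head at position 0)
The machine is in qA, so it halts and accepts.

Final answer: Accept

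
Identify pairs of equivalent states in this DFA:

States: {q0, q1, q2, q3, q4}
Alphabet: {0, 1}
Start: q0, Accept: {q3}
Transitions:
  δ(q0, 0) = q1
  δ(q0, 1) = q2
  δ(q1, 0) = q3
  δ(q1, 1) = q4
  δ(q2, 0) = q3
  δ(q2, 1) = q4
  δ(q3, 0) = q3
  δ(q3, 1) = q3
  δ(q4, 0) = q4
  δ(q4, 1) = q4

Using the table-filling algorithm:
Round 0 – mark pairs where exactly one state is accepting: (q0,q3), (q1,q3), (q2,q3), (q3,q4)
Round 1 – newly marked: (q0,q1) [on 0: q1 vs q3, already marked]; (q0,q2) [on 0: q1 vs q3, already marked]; (q1,q4) [on 0: q3 vs q4, already marked]; (q2,q4) [on 0: q3 vs q4, already marked]
Round 2 – newly marked: (q0,q4) [on 0: q1 vs q4, already marked]
No further pairs can be marked.
(q1, q2) unmarked: δ(q1,0)=q3, δ(q2,0)=q3; δ(q1,1)=q4, δ(q2,1)=q4 → equivalent
Equivalent pairs: (q1, q2)

Final answer: Equivalent pairs: (q1, q2)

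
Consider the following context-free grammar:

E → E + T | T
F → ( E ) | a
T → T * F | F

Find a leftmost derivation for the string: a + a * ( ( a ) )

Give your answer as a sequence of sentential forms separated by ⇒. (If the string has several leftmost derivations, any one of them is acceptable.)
Start with E.
Step 1: the leftmost non-terminal is E; apply E → E + T:  E + T
Step 2: the leftmost non-terminal is E; apply E → T:  T + T
Step 3: the leftmost non-terminal is T; apply T → F:  F + T
Step 4: the leftmost non-terminal is F; apply F → a:  a + T
Step 5: the leftmost non-terminal is T; apply T → T * F:  a + T * F
Step 6: the leftmost non-terminal is T; apply T → F:  a + F * F
Step 7: the leftmost non-terminal is F; apply F → a:  a + a * F
Step 8: the leftmost non-terminal is F; apply F → ( E ):  a + a * ( E )
Step 9: the leftmost non-terminal is E; apply E → T:  a + a * ( T )
Step 10: the leftmost non-terminal is T; apply T → F:  a + a * ( F )
Step 11: the leftmost non-terminal is F; apply F → ( E ):  a + a * ( ( E ) )
Step 12: the leftmost non-terminal is E; apply E → T:  a + a * ( ( T ) )
Step 13: the leftmost non-terminal is T; apply T → F:  a + a * ( ( F ) )
Step 14: the leftmost non-terminal is F; apply F → a:  a + a * ( ( a ) )

Final answer: E ⇒ E + T ⇒ T + T ⇒ F + T ⇒ a + T ⇒ a + T * F ⇒ a + F * F ⇒ a + a * F ⇒ a + a * ( E ) ⇒ a + a * ( T ) ⇒ a + a * ( F ) ⇒ a + a * ( ( E ) ) ⇒ a + a * ( ( T ) ) ⇒ a + a * ( ( F ) ) ⇒ a + a * ( ( a ) )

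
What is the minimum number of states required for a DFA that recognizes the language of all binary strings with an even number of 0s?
Language: binary strings with an even number of 0s
Lower bound (Myhill–Nerode): the prefixes ε, 0 are pairwise distinguishable:
  ε vs 0: suffix ε distinguishes them (ε has zero 0s (accepted), 0 has one 0 (rejected))
So any DFA needs at least 2 states.
Upper bound: a DFA with 2 states exists (one state per class above).
Minimum states: 2

Final answer: 2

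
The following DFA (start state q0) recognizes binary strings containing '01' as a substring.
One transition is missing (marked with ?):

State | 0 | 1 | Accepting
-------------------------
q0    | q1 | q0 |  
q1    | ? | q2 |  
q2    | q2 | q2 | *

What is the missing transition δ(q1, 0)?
q1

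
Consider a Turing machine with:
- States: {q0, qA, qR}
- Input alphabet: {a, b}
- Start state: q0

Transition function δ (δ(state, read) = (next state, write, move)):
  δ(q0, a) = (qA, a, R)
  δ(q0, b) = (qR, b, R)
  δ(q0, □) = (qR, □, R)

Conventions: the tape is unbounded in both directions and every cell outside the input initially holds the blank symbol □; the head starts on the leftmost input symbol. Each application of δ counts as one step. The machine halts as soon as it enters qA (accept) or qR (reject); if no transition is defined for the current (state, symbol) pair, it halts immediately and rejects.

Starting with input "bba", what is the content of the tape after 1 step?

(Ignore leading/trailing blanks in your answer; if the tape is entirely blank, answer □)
Step 0: [q0]bba (head at position 0)
Step 1: δ(q0, b) = (qR, b, R)  ⊢  b[qR]ba (head at position 1)
Tape after 1 step (ignoring surrounding blanks): bba

Final answer: Tape: bba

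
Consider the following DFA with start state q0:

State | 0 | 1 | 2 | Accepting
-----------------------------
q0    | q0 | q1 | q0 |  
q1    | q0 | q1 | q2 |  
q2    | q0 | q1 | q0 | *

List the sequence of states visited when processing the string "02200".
q0 → q0 → q0 → q0 → q0 → q0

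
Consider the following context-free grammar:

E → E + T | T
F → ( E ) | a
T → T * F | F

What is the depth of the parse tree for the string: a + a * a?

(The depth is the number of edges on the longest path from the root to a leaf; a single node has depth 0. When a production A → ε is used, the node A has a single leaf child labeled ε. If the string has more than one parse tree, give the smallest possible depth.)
The grammar is unambiguous; the parse tree of a + a * a is:
E → E + T at the root (depth 0).
  Left E (depth 1) → T (2) → F (3) → a (4).
  Right T (depth 1) → T * F; that T (2) → F (3) → a (4); F (2) → a (3).
The longest root-to-leaf paths have 4 edges.
Depth = 4.

Final answer: 4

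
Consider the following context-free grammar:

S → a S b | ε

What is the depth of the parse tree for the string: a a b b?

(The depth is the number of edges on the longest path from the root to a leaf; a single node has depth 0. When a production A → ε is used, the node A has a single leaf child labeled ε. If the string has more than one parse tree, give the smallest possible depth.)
The only parse tree applies S → a S b 2 times (once per matching a…b pair) and then S → ε.
The S nodes sit at depths 0, 1, …, 2; the innermost S (depth 2) has the single child ε at depth 3.
The terminal leaves a, b are at depths 1..2, so the longest root-to-leaf path is S → S → … → S → ε with 3 edges.
Depth = 3.

Final answer: 3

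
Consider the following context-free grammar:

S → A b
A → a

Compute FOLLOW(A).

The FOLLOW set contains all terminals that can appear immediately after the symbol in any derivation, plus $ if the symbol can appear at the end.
A occurs only in S → A b, where it is immediately followed by the terminal b. So FOLLOW(A) = {b}.

Final answer: {b}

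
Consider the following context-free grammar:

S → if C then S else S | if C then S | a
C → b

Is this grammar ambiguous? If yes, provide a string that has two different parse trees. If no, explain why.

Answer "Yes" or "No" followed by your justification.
The 'dangling else' can attach to either if. Two leftmost derivations of  if b then if b then a else a:
  (1) S ⇒ if C then S else S ⇒ if b then S else S ⇒ if b then if C then S else S ⇒ if b then if b then S else S ⇒ if b then if b then a else S ⇒ if b then if b then a else a   (else belongs to the outer if)
  (2) S ⇒ if C then S ⇒ if b then S ⇒ if b then if C then S else S ⇒ if b then if b then S else S ⇒ if b then if b then a else S ⇒ if b then if b then a else a   (else belongs to the inner if)
Two distinct parse trees for the same string, so the grammar is ambiguous.

Final answer: Yes - the string 'if b then if b then a else a' has two distinct leftmost derivations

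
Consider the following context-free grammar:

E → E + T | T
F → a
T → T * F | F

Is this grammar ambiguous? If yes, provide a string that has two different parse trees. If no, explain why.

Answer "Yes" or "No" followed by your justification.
This is the standard stratified expression grammar: '+' is introduced only by the left-recursive rule E → E + T and '*' only by the left-recursive rule T → T * F, with F → a. For any string, the last '+' must be the one produced at the root E (everything after it is a T containing no '+'), and likewise within each T the last '*' is produced at its root. This fixes the parse tree uniquely (left-associative, '*' binding tighter than '+'), so every string has exactly one parse tree.

Final answer: No - the grammar is unambiguous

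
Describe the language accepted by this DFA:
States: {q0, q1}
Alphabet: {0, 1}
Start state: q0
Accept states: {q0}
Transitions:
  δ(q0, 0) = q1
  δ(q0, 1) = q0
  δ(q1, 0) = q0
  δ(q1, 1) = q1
Analyzing the DFA structure:
Start state: q0
Accept states: {q0}
Interpreting what each state remembers (checking against the transitions):
  q0: an even number of 0s has been read so far
  q1: an odd number of 0s has been read so far
  δ(q0, 0): in q0 (an even number of 0s has been read so far), after reading 0 we have: an odd number of 0s has been read so far → q1
  δ(q0, 1): in q0 (an even number of 0s has been read so far), after reading 1 we have: an even number of 0s has been read so far → q0
  δ(q1, 0): in q1 (an odd number of 0s has been read so far), after reading 0 we have: an even number of 0s has been read so far → q0
  δ(q1, 1): in q1 (an odd number of 0s has been read so far), after reading 1 we have: an odd number of 0s has been read so far → q1
A string is accepted iff it ends in {q0}, i.e. an even number of 0s has been read so far.
Language: All binary strings with an even number of 0s

Final answer: All binary strings with an even number of 0s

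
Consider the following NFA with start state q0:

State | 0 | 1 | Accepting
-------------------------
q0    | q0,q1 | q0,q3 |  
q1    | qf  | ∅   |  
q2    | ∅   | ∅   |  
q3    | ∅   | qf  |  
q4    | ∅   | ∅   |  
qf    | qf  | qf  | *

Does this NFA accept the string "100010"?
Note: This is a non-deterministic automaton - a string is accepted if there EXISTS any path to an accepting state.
Track the set of states the NFA could be in: start {q0}
Read '1': {q0} → {q0, q3}
Read '0': {q0, q3} → {q0, q1}
Read '0': {q0, q1} → {q0, q1, qf}
Read '0': {q0, q1, qf} → {q0, q1, qf}
Read '1': {q0, q1, qf} → {q0, q3, qf}
Read '0': {q0, q3, qf} → {q0, q1, qf}
Final set {q0, q1, qf} contains accepting state(s) {qf} → accepted.

Final answer: Yes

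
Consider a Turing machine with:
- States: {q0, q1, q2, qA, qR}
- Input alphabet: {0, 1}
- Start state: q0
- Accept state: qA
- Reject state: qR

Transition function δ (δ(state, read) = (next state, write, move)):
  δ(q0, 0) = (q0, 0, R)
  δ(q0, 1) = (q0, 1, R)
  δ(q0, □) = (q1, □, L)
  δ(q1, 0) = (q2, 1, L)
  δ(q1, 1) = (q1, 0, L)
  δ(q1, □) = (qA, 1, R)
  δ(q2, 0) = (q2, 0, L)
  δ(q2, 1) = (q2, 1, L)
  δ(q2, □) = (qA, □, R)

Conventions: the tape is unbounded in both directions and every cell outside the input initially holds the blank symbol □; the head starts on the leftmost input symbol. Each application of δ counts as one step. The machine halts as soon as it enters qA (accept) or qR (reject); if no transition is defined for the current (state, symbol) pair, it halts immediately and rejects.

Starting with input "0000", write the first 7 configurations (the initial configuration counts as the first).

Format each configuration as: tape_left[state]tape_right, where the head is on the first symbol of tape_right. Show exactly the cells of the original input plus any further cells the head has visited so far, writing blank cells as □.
Step 0: [q0]0000 (head at position 0)
Step 1: δ(q0, 0) = (q0, 0, R)  ⊢  0[q0]000 (head at position 1)
Step 2: δ(q0, 0) = (q0, 0, R)  ⊢  00[q0]00 (head at position 2)
Step 3: δ(q0, 0) = (q0, 0, R)  ⊢  000[q0]0 (head at position 3)
Step 4: δ(q0, 0) = (q0, 0, R)  ⊢  0000[q0]□ (head at position 4)
Step 5: δ(q0, □) = (q1, □, L)  ⊢  000[q1]0□ (head at position 3)
Step 6: δ(q1, 0) = (q2, 1, L)  ⊢  00[q2]01□ (head at position 2)

Final answer: [q0]0000 ⊢ 0[q0]000 ⊢ 00[q0]00 ⊢ 000[q0]0 ⊢ 0000[q0]□ ⊢ 000[q1]0□ ⊢ 00[q2]01□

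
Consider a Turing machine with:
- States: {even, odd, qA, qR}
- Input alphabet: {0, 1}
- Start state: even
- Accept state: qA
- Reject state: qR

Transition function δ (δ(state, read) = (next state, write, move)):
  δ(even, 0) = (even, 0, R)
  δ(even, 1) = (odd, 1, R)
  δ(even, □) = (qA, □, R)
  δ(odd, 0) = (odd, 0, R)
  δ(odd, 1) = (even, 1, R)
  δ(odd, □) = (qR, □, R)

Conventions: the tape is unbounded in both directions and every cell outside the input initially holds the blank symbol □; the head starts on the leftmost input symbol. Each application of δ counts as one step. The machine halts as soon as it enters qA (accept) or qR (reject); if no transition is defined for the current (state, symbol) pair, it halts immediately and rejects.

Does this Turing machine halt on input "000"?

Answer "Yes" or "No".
Step 0: [even]000 (head at position 0)
Step 1: δ(even, 0) = (even, 0, R)  ⊢  0[even]00 (head at position 1)
Step 2: δ(even, 0) = (even, 0, R)  ⊢  00[even]0 (head at position 2)
Step 3: δ(even, 0) = (even, 0, R)  ⊢  000[even]□ (head at position 3)
Step 4: δ(even, □) = (qA, □, R)  ⊢  000□[qA]□ (head at position 4)
The machine is in qA, so it halts and accepts.
It halts after 4 steps.

Final answer: Yes - halts after 4 steps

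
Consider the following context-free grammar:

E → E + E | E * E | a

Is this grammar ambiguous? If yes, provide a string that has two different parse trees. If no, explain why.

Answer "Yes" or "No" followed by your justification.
Two different leftmost derivations of a + a * a:
  (1) E ⇒ E + E ⇒ a + E ⇒ a + E * E ⇒ a + a * E ⇒ a + a * a   (tree groups a + (a * a))
  (2) E ⇒ E * E ⇒ E + E * E ⇒ a + E * E ⇒ a + a * E ⇒ a + a * a   (tree groups (a + a) * a)
Two distinct leftmost derivations = two distinct parse trees, so the grammar is ambiguous.

Final answer: Yes - the string 'a + a * a' has two distinct leftmost derivations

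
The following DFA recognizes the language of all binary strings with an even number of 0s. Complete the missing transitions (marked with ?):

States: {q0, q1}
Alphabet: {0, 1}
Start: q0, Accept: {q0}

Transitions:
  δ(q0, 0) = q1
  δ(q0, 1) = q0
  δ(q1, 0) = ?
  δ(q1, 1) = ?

What each state remembers (consistent with the given transitions and accept states):
  q0: an even number of 0s has been read so far
  q1: an odd number of 0s has been read so far
Filling in the missing entries:
  δ(q1, 0): in q1 (an odd number of 0s has been read so far), after reading 0 we have: an even number of 0s has been read so far → q0
  δ(q1, 1): in q1 (an odd number of 0s has been read so far), after reading 1 we have: an odd number of 0s has been read so far → q1

Final answer: δ(q1, 0) = q0; δ(q1, 1) = q1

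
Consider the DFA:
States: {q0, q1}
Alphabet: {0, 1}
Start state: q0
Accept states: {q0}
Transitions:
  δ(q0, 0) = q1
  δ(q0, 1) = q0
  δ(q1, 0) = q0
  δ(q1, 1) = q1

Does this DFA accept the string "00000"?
Processing string "00000":
  q0 --0--> q1
  q1 --0--> q0
  q0 --0--> q1
  q1 --0--> q0
  q0 --0--> q1
Final state: q1
Accept states: {q0}
q1 is not an accept state, so the string is rejected.

Final answer: No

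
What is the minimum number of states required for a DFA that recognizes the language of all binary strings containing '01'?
Language: binary strings containing '01'
Lower bound (Myhill–Nerode): the prefixes ε, 0, 01 are pairwise distinguishable:
  ε vs 01: suffix ε distinguishes them (ε is rejected, 01 is accepted)
  0 vs 01: suffix ε distinguishes them (0 is rejected, 01 is accepted)
  ε vs 0: suffix 1 distinguishes them (ε·1 = 1 is rejected, 0·1 = 01 is accepted)
So any DFA needs at least 3 states.
Upper bound: a DFA with 3 states exists (one state per class above: 'no progress', 'last symbol 0', and 'seen 01' (accepting sink)).
Minimum states: 3

Final answer: 3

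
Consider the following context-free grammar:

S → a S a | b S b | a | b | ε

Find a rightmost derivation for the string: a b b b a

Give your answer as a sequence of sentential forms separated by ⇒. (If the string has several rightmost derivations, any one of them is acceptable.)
Start with S.
Step 1: the rightmost non-terminal is S; apply S → a S a:  a S a
Step 2: the rightmost non-terminal is S; apply S → b S b:  a b S b a
Step 3: the rightmost non-terminal is S; apply S → b:  a b b b a

Final answer: S ⇒ a S a ⇒ a b S b a ⇒ a b b b a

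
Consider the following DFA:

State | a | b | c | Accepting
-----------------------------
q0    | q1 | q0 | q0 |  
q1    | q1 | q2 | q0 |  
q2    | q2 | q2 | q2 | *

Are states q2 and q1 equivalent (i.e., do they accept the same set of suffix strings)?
Try the suffix ε (the empty string).
From q2: q2 — accepting.
From q1: q1 — not accepting.
The two states disagree on this suffix, so they are not equivalent.

Final answer: No. Distinguishing string: ε (the empty string) - accepted from q2 but not from q1.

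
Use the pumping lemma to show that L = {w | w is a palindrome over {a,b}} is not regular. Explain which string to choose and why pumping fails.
Language: L = {w | w is a palindrome over {a,b}} (strings that read the same forwards and backwards)
Step 1: Assume for contradiction that L is regular, with pumping length p.
Step 2: Choose s = a^p b a^p. Then s ∈ L (it reads the same forwards and backwards) and |s| ≥ p.
Step 3: Consider any decomposition s = xyz with |xy| ≤ p and |y| > 0. Since |xy| ≤ p and the first p symbols of s are all a's, y = a^k for some k with 1 ≤ k ≤ p.
Step 4: Pumping up (i = 2): xy²z = a^(p+k) b a^p. Its reverse is a^p b a^(p+k) ≠ a^(p+k) b a^p (the single b is no longer in the middle), so xy²z is not a palindrome and xy²z ∉ L.
This contradicts the pumping lemma, so L is not regular.

Final answer: Choose s = a^p b a^p. Since |xy| ≤ p, y = a^k with k ≥ 1. Then xy²z = a^(p+k) b a^p is not a palindrome, so ∉ L.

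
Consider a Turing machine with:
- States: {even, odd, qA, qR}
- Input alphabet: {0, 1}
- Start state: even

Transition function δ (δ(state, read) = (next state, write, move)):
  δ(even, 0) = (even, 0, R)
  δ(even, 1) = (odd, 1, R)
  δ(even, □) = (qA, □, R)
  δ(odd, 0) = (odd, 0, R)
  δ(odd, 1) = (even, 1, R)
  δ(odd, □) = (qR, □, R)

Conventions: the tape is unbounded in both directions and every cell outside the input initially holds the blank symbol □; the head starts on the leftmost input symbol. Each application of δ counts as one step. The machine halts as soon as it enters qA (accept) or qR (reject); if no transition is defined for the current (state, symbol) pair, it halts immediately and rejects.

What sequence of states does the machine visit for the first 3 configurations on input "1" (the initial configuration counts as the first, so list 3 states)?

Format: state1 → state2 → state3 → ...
Step 0: [even]1 (head at position 0)
Step 1: δ(even, 1) = (odd, 1, R)  ⊢  1[odd]□ (head at position 1)
Step 2: δ(odd, □) = (qR, □, R)  ⊢  1□[qR]□ (head at position 2)
Reading off the states of these 3 configurations: even → odd → qR

Final answer: even → odd → qR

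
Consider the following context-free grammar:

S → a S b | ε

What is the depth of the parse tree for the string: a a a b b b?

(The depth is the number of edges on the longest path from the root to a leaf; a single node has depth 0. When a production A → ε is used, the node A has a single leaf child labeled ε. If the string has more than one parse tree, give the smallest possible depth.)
The only parse tree applies S → a S b 3 times (once per matching a…b pair) and then S → ε.
The S nodes sit at depths 0, 1, …, 3; the innermost S (depth 3) has the single child ε at depth 4.
The terminal leaves a, b are at depths 1..3, so the longest root-to-leaf path is S → S → … → S → ε with 4 edges.
Depth = 4.

Final answer: 4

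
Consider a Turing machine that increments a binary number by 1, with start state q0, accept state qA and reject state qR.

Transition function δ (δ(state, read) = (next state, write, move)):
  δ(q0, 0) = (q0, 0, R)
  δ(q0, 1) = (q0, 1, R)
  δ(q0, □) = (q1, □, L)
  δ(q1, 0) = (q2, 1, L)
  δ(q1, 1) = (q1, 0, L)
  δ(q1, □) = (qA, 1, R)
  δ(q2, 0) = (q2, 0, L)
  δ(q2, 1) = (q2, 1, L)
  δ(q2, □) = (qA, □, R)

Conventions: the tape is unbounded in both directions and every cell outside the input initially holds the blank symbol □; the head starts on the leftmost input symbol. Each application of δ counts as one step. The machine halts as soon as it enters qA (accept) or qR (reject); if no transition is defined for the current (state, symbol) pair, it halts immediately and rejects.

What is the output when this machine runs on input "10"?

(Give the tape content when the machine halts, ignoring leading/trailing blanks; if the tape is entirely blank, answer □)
Step 0: [q0]10 (head at position 0)
Step 1: δ(q0, 1) = (q0, 1, R)  ⊢  1[q0]0 (head at position 1)
Step 2: δ(q0, 0) = (q0, 0, R)  ⊢  10[q0]□ (head at position 2)
Step 3: δ(q0, □) = (q1, □, L)  ⊢  1[q1]0□ (head at position 1)
Step 4: δ(q1, 0) = (q2, 1, L)  ⊢  [q2]11□ (head at position 0)
Step 5: δ(q2, 1) = (q2, 1, L)  ⊢  [q2]□11□ (head at position -1)
Step 6: δ(q2, □) = (qA, □, R)  ⊢  □[qA]11□ (head at position 0)
The machine is in qA, so it halts and accepts.
Tape content when halted (ignoring surrounding blanks): 11

Final answer: Output: 11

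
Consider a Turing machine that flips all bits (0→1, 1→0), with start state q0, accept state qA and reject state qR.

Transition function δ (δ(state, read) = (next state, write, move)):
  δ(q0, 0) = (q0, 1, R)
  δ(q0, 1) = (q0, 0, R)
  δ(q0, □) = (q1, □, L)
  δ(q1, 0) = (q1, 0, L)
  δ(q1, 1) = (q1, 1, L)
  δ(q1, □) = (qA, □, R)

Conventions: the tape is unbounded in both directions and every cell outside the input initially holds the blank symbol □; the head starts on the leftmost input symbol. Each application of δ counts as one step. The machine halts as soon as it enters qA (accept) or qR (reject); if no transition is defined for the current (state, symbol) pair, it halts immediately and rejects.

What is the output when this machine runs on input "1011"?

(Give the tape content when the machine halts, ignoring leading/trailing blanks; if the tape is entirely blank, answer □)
Step 0: [q0]1011 (head at position 0)
Step 1: δ(q0, 1) = (q0, 0, R)  ⊢  0[q0]011 (head at position 1)
Step 2: δ(q0, 0) = (q0, 1, R)  ⊢  01[q0]11 (head at position 2)
Step 3: δ(q0, 1) = (q0, 0, R)  ⊢  010[q0]1 (head at position 3)
Step 4: δ(q0, 1) = (q0, 0, R)  ⊢  0100[q0]□ (head at position 4)
Step 5: δ(q0, □) = (q1, □, L)  ⊢  010[q1]0□ (head at position 3)
Step 6: δ(q1, 0) = (q1, 0, L)  ⊢  01[q1]00□ (head at position 2)
Step 7: δ(q1, 0) = (q1, 0, L)  ⊢  0[q1]100□ (head at position 1)
Step 8: δ(q1, 1) = (q1, 1, L)  ⊢  [q1]0100□ (head at position 0)
Step 9: δ(q1, 0) = (q1, 0, L)  ⊢  [q1]□0100□ (head at position -1)
Step 10: δ(q1, □) = (qA, □, R)  ⊢  □[qA]0100□ (head at position 0)
The machine is in qA, so it halts and accepts.
Tape content when halted (ignoring surrounding blanks): 0100

Final answer: Output: 0100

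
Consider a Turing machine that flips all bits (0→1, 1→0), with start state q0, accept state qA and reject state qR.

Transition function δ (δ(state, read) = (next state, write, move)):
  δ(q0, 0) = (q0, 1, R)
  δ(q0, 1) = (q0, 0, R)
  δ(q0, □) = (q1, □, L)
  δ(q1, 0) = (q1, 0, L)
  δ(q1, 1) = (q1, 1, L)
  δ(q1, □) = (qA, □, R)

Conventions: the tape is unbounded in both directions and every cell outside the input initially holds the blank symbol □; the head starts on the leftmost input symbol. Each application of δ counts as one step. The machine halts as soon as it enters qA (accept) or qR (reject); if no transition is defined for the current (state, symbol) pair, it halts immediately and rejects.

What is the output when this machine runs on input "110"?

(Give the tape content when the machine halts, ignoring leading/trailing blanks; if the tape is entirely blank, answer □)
Step 0: [q0]110 (head at position 0)
Step 1: δ(q0, 1) = (q0, 0, R)  ⊢  0[q0]10 (head at position 1)
Step 2: δ(q0, 1) = (q0, 0, R)  ⊢  00[q0]0 (head at position 2)
Step 3: δ(q0, 0) = (q0, 1, R)  ⊢  001[q0]□ (head at position 3)
Step 4: δ(q0, □) = (q1, □, L)  ⊢  00[q1]1□ (head at position 2)
Step 5: δ(q1, 1) = (q1, 1, L)  ⊢  0[q1]01□ (head at position 1)
Step 6: δ(q1, 0) = (q1, 0, L)  ⊢  [q1]001□ (head at position 0)
Step 7: δ(q1, 0) = (q1, 0, L)  ⊢  [q1]□001□ (head at position -1)
Step 8: δ(q1, □) = (qA, □, R)  ⊢  □[qA]001□ (head at position 0)
The machine is in qA, so it halts and accepts.
Tape content when halted (ignoring surrounding blanks): 001

Final answer: Output: 001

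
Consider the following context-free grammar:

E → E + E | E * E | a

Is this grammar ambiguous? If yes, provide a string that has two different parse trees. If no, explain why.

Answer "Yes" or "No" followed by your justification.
Two different leftmost derivations of a + a * a:
  (1) E ⇒ E + E ⇒ a + E ⇒ a + E * E ⇒ a + a * E ⇒ a + a * a   (tree groups a + (a * a))
  (2) E ⇒ E * E ⇒ E + E * E ⇒ a + E * E ⇒ a + a * E ⇒ a + a * a   (tree groups (a + a) * a)
Two distinct leftmost derivations = two distinct parse trees, so the grammar is ambiguous.

Final answer: Yes - the string 'a + a * a' has two distinct leftmost derivations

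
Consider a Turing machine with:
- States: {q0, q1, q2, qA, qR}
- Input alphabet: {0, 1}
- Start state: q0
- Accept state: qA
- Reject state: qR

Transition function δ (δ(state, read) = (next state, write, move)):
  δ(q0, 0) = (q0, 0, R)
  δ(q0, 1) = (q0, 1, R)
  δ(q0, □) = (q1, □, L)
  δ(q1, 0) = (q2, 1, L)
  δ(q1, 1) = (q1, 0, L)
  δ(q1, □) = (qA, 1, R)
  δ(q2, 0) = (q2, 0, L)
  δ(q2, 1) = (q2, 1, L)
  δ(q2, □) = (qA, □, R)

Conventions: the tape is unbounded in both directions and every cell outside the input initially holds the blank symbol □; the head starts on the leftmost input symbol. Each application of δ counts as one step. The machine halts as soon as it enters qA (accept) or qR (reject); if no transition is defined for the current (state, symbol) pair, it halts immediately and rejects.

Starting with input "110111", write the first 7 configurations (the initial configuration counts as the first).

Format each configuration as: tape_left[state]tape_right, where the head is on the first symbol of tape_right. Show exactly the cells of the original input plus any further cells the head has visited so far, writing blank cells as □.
Step 0: [q0]110111 (head at position 0)
Step 1: δ(q0, 1) = (q0, 1, R)  ⊢  1[q0]10111 (head at position 1)
Step 2: δ(q0, 1) = (q0, 1, R)  ⊢  11[q0]0111 (head at position 2)
Step 3: δ(q0, 0) = (q0, 0, R)  ⊢  110[q0]111 (head at position 3)
Step 4: δ(q0, 1) = (q0, 1, R)  ⊢  1101[q0]11 (head at position 4)
Step 5: δ(q0, 1) = (q0, 1, R)  ⊢  11011[q0]1 (head at position 5)
Step 6: δ(q0, 1) = (q0, 1, R)  ⊢  110111[q0]□ (head at position 6)

Final answer: [q0]110111 ⊢ 1[q0]10111 ⊢ 11[q0]0111 ⊢ 110[q0]111 ⊢ 1101[q0]11 ⊢ 11011[q0]1 ⊢ 110111[q0]□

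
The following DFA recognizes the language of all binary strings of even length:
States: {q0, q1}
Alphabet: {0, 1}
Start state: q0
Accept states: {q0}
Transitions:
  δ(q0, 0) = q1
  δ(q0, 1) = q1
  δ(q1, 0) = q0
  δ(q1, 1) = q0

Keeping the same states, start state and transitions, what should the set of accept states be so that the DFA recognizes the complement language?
The DFA is complete (every state has a transition on every symbol), so the complement
is recognized by the same DFA with accepting and non-accepting states swapped.
Original accept states: {q0}
Complement accept states = All states - Original accept states
= {q0, q1} - {q0}
= {q1}
Complement language: strings of ODD length

Final answer: {q1}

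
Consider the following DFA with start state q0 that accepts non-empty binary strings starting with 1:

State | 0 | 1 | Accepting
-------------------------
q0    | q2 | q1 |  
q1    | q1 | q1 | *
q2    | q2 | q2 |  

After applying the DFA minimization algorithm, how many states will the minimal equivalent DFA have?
All 3 states are reachable from q0, so none can be removed as unreachable.
Table-filling: first mark every (accepting, non-accepting) pair as distinguishable (accepting: {q1}; non-accepting: {q0, q2}).
Round 1: (q0, q2) on '1' go to q1 and q2, already distinguishable → mark.
Every pair of states is distinguishable, so the DFA is already minimal.
Equivalence classes: {q0}, {q1}, {q2} → 3 states.

Final answer: 3 states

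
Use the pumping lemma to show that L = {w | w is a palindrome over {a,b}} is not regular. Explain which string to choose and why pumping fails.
Language: L = {w | w is a palindrome over {a,b}} (strings that read the same forwards and backwards)
Step 1: Assume for contradiction that L is regular, with pumping length p.
Step 2: Choose s = a^p b a^p. Then s ∈ L (it reads the same forwards and backwards) and |s| ≥ p.
Step 3: Consider any decomposition s = xyz with |xy| ≤ p and |y| > 0. Since |xy| ≤ p and the first p symbols of s are all a's, y = a^k for some k with 1 ≤ k ≤ p.
Step 4: Pumping up (i = 2): xy²z = a^(p+k) b a^p. Its reverse is a^p b a^(p+k) ≠ a^(p+k) b a^p (the single b is no longer in the middle), so xy²z is not a palindrome and xy²z ∉ L.
This contradicts the pumping lemma, so L is not regular.

Final answer: Choose s = a^p b a^p. Since |xy| ≤ p, y = a^k with k ≥ 1. Then xy²z = a^(p+k) b a^p is not a palindrome, so ∉ L.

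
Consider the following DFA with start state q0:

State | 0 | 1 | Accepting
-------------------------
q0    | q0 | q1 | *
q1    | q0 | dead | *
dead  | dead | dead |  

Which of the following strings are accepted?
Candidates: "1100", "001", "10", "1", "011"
"1100": q0 → q1 → dead → dead → dead; dead is not accepting → rejected
"001": q0 → q0 → q0 → q1; q1 is accepting → accepted
"10": q0 → q1 → q0; q0 is accepting → accepted
"1": q0 → q1; q1 is accepting → accepted
"011": q0 → q0 → q1 → dead; dead is not accepting → rejected

Final answer: "001", "10", "1"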